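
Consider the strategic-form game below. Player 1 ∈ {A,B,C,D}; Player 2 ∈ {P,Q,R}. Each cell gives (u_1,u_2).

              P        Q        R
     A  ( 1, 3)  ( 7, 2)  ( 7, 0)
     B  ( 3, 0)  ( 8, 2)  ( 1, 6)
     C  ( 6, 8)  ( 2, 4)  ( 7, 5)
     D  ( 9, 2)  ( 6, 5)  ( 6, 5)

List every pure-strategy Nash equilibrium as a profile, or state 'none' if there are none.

(A,P): not NE [P1→D gives 9>1]
(A,Q): not NE [P1→B gives 8>7; P2→P gives 3>2]
(A,R): not NE [P2→P gives 3>0]
(B,P): not NE [P1→D gives 9>3; P2→R gives 6>0]
(B,Q): not NE [P2→R gives 6>2]
(B,R): not NE [P1→C gives 7>1]
(C,P): not NE [P1→D gives 9>6]
(C,Q): not NE [P1→B gives 8>2; P2→P gives 8>4]
(C,R): not NE [P2→P gives 8>5]
(D,P): not NE [P2→R gives 5>2]
(D,Q): not NE [P1→B gives 8>6]
(D,R): not NE [P1→C gives 7>6]

PSNE: ∅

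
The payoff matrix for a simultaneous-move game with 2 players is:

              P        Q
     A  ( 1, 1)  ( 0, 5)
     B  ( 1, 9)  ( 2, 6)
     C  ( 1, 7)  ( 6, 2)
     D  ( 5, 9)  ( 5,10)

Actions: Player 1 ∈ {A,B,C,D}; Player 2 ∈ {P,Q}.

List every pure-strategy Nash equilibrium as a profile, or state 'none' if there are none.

Equilibria: none

(A,P): not NE [P1→D gives 5>1; P2→Q gives 5>1]
(A,Q): not NE [P1→C gives 6>0]
(B,P): not NE [P1→D gives 5>1]
(B,Q): not NE [P1→C gives 6>2; P2→P gives 9>6]
(C,P): not NE [P1→D gives 5>1]
(C,Q): not NE [P2→P gives 7>2]
(D,P): not NE [P2→Q gives 10>9]
(D,Q): not NE [P1→C gives 6>5]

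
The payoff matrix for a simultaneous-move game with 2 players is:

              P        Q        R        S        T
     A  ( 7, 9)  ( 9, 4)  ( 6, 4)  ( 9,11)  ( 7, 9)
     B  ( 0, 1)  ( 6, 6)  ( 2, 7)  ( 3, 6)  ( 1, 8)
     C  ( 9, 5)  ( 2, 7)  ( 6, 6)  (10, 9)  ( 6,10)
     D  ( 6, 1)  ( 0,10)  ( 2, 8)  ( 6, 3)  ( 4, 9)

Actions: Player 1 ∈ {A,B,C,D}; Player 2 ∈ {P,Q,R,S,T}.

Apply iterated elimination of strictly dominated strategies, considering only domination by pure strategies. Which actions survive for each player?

IESDS → P1:{A,C} P2:{S,T}

P1 drop B (A beats it: P:7>0 Q:9>6 R:6>2 S:9>3 T:7>1)
P1 drop D (A beats it: P:7>6 Q:9>0 R:6>2 S:9>6 T:7>4)
P2 drop P (S beats it: A:11>9 C:9>5)
P2 drop Q (S beats it: A:11>4 C:9>7)
P2 drop R (S beats it: A:11>4 C:9>6)
P1→{A,C} P2→{S,T}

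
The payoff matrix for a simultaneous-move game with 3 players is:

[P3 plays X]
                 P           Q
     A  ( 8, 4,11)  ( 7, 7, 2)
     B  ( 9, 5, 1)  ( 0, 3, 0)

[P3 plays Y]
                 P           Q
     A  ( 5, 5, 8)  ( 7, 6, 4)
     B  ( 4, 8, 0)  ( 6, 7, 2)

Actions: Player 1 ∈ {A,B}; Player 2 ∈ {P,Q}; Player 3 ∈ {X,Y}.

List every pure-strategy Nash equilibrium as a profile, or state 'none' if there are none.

(A,P,X): not NE [P1→B gives 9>8; P2→Q gives 7>4]
(A,P,Y): not NE [P2→Q gives 6>5; P3→X gives 11>8]
(A,Q,X): not NE [P3→Y gives 4>2]
(A,Q,Y): NE
(B,P,X): NE
(B,P,Y): not NE [P1→A gives 5>4; P3→X gives 1>0]
(B,Q,X): not NE [P1→A gives 7>0; P2→P gives 5>3; P3→Y gives 2>0]
(B,Q,Y): not NE [P1→A gives 7>6; P2→P gives 8>7]

Nash profiles: (A,Q,Y), (B,P,X)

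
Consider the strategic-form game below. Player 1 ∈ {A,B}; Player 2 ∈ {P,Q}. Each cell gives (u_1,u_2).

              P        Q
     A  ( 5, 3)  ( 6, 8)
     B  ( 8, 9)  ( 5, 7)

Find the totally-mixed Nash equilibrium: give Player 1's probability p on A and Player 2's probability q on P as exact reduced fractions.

P1 indiff ⇒ q·5+(1-q)·6 = q·8+(1-q)·5 ⇒ q(-3) = (1-q)(-1) ⇒ q = 1/4
P2 indiff ⇒ p·3+(1-p)·9 = p·8+(1-p)·7 ⇒ p(-5) = (1-p)(-2) ⇒ p = 2/7

(p,q) = (2/7, 1/4)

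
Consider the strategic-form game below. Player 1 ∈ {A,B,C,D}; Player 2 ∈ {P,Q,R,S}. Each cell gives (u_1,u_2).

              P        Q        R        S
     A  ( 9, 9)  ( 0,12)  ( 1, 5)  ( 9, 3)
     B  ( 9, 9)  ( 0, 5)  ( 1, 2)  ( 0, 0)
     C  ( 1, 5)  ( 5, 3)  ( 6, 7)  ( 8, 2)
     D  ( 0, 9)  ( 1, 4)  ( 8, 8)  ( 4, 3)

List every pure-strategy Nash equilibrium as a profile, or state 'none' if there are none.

PSNE = {(B,P)}

(A,P): not NE [P2→Q gives 12>9]
(A,Q): not NE [P1→C gives 5>0]
(A,R): not NE [P1→D gives 8>1; P2→Q gives 12>5]
(A,S): not NE [P2→Q gives 12>3]
(B,P): NE
(B,Q): not NE [P1→C gives 5>0; P2→P gives 9>5]
(B,R): not NE [P1→D gives 8>1; P2→P gives 9>2]
(B,S): not NE [P1→A gives 9>0; P2→P gives 9>0]
(C,P): not NE [P1→B gives 9>1; P2→R gives 7>5]
(C,Q): not NE [P2→R gives 7>3]
(C,R): not NE [P1→D gives 8>6]
(C,S): not NE [P1→A gives 9>8; P2→R gives 7>2]
(D,P): not NE [P1→B gives 9>0]
(D,Q): not NE [P1→C gives 5>1; P2→P gives 9>4]
(D,R): not NE [P2→P gives 9>8]
(D,S): not NE [P1→A gives 9>4; P2→P gives 9>3]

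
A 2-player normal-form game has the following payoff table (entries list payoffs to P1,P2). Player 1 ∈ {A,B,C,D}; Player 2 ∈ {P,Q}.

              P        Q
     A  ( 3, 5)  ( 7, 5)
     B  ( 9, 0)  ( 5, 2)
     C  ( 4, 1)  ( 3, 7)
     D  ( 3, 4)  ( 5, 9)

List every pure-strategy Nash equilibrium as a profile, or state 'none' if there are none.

PSNE = {(A,Q)}

(A,P): not NE [P1→B gives 9>3]
(A,Q): NE
(B,P): not NE [P2→Q gives 2>0]
(B,Q): not NE [P1→A gives 7>5]
(C,P): not NE [P1→B gives 9>4; P2→Q gives 7>1]
(C,Q): not NE [P1→A gives 7>3]
(D,P): not NE [P1→B gives 9>3; P2→Q gives 9>4]
(D,Q): not NE [P1→A gives 7>5]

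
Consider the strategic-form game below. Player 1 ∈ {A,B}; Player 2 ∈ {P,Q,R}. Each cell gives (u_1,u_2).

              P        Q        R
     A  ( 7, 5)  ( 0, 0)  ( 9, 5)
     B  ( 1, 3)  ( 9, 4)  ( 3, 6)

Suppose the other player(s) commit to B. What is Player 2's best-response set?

u_2(P vs B) = 3
u_2(Q vs B) = 4
u_2(R vs B) = 6
max payoff 6 at {R}

argmax u_2 = {R}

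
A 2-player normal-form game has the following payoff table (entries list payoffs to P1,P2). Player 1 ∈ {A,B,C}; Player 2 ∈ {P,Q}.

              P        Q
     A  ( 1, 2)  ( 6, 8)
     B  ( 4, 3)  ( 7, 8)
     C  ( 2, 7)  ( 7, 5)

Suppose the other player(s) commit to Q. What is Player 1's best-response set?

u_1(A vs Q) = 6
u_1(B vs Q) = 7
u_1(C vs Q) = 7
max payoff 7 at {B,C}

P1 best: {B,C}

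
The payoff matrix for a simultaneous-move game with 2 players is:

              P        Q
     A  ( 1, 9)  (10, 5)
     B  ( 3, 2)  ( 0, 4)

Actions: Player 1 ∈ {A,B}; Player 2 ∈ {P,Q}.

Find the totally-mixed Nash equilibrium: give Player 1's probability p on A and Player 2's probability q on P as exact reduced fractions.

P1 indiff ⇒ q·1+(1-q)·10 = q·3+(1-q)·0 ⇒ q(-2) = (1-q)(-10) ⇒ q = 5/6
P2 indiff ⇒ p·9+(1-p)·2 = p·5+(1-p)·4 ⇒ p(4) = (1-p)(2) ⇒ p = 1/3

P1 mixes 1/3 on A; P2 mixes 5/6 on P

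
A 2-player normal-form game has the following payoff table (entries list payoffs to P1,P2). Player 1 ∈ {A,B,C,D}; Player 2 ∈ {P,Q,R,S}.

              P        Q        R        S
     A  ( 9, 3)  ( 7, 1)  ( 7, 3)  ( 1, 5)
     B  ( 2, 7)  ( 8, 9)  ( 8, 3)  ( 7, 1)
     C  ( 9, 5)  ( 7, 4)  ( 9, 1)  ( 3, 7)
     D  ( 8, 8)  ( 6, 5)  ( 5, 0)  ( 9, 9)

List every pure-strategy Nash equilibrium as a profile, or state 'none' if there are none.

Nash profiles: (B,Q), (D,S)

(A,P): not NE [P2→S gives 5>3]
(A,Q): not NE [P1→B gives 8>7; P2→S gives 5>1]
(A,R): not NE [P1→C gives 9>7; P2→S gives 5>3]
(A,S): not NE [P1→D gives 9>1]
(B,P): not NE [P1→C gives 9>2; P2→Q gives 9>7]
(B,Q): NE
(B,R): not NE [P1→C gives 9>8; P2→Q gives 9>3]
(B,S): not NE [P1→D gives 9>7; P2→Q gives 9>1]
(C,P): not NE [P2→S gives 7>5]
(C,Q): not NE [P1→B gives 8>7; P2→S gives 7>4]
(C,R): not NE [P2→S gives 7>1]
(C,S): not NE [P1→D gives 9>3]
(D,P): not NE [P1→C gives 9>8; P2→S gives 9>8]
(D,Q): not NE [P1→B gives 8>6; P2→S gives 9>5]
(D,R): not NE [P1→C gives 9>5; P2→S gives 9>0]
(D,S): NE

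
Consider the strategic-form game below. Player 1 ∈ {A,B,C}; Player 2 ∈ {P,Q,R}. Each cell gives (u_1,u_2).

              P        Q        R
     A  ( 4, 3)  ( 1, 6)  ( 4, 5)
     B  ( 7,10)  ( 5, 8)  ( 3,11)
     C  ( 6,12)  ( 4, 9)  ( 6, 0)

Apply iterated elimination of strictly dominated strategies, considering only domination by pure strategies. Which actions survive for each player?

Remaining: P1:{B,C} P2:{P,R}

P1 drop A (C beats it: P:6>4 Q:4>1 R:6>4)
P2 drop Q (P beats it: B:10>8 C:12>9)
P1→{B,C} P2→{P,R}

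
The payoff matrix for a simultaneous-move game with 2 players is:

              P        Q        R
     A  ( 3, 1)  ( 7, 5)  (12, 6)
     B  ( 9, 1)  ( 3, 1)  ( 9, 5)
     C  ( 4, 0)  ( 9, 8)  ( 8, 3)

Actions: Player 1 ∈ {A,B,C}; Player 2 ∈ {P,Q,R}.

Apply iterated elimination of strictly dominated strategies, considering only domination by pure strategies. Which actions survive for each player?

P2 drop P (R beats it: A:6>1 B:5>1 C:3>0)
P1 drop B (A beats it: Q:7>3 R:12>9)
P1→{A,C} P2→{Q,R}

Survivors P1:{A,C} P2:{Q,R}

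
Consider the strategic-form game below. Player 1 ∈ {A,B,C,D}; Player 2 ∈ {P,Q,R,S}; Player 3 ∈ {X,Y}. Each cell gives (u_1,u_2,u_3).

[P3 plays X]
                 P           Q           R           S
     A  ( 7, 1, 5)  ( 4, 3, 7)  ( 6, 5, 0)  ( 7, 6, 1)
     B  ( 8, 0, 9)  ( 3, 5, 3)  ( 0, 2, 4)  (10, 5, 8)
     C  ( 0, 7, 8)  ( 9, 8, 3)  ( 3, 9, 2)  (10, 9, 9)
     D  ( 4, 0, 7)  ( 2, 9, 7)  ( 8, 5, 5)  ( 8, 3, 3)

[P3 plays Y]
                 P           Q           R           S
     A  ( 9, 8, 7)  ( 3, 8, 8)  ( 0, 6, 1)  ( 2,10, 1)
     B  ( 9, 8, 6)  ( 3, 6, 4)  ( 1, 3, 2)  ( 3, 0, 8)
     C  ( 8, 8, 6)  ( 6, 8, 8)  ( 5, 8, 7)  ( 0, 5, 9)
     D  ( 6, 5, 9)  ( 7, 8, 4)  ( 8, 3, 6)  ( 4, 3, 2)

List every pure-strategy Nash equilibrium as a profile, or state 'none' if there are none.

PSNE = {(B,S,X), (C,S,X)}

(A,P,X): not NE [P1→B gives 8>7; P2→S gives 6>1; P3→Y gives 7>5]
(A,P,Y): not NE [P2→S gives 10>8]
(A,Q,X): not NE [P1→C gives 9>4; P2→S gives 6>3; P3→Y gives 8>7]
(A,Q,Y): not NE [P1→D gives 7>3; P2→S gives 10>8]
(A,R,X): not NE [P1→D gives 8>6; P2→S gives 6>5; P3→Y gives 1>0]
(A,R,Y): not NE [P1→D gives 8>0; P2→S gives 10>6]
(A,S,X): not NE [P1→C gives 10>7]
(A,S,Y): not NE [P1→D gives 4>2]
(B,P,X): not NE [P2→S gives 5>0]
(B,P,Y): not NE [P3→X gives 9>6]
(B,Q,X): not NE [P1→C gives 9>3; P3→Y gives 4>3]
(B,Q,Y): not NE [P1→D gives 7>3; P2→P gives 8>6]
(B,R,X): not NE [P1→D gives 8>0; P2→S gives 5>2]
(B,R,Y): not NE [P1→D gives 8>1; P2→P gives 8>3; P3→X gives 4>2]
(B,S,X): NE
(B,S,Y): not NE [P1→D gives 4>3; P2→P gives 8>0]
(C,P,X): not NE [P1→B gives 8>0; P2→S gives 9>7]
(C,P,Y): not NE [P1→B gives 9>8; P3→X gives 8>6]
(C,Q,X): not NE [P2→S gives 9>8; P3→Y gives 8>3]
(C,Q,Y): not NE [P1→D gives 7>6]
(C,R,X): not NE [P1→D gives 8>3; P3→Y gives 7>2]
(C,R,Y): not NE [P1→D gives 8>5]
(C,S,X): NE
(C,S,Y): not NE [P1→D gives 4>0; P2→R gives 8>5]
(D,P,X): not NE [P1→B gives 8>4; P2→Q gives 9>0; P3→Y gives 9>7]
(D,P,Y): not NE [P1→B gives 9>6; P2→Q gives 8>5]
(D,Q,X): not NE [P1→C gives 9>2]
(D,Q,Y): not NE [P3→X gives 7>4]
(D,R,X): not NE [P2→Q gives 9>5; P3→Y gives 6>5]
(D,R,Y): not NE [P2→Q gives 8>3]
(D,S,X): not NE [P1→C gives 10>8; P2→Q gives 9>3]
(D,S,Y): not NE [P2→Q gives 8>3; P3→X gives 3>2]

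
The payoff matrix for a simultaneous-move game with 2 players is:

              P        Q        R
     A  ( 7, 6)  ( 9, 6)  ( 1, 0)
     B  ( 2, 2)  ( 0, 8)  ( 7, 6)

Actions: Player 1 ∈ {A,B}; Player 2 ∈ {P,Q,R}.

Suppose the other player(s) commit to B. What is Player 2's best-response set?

P2 best: {Q}

u_2(P vs B) = 2
u_2(Q vs B) = 8
u_2(R vs B) = 6
max payoff 8 at {Q}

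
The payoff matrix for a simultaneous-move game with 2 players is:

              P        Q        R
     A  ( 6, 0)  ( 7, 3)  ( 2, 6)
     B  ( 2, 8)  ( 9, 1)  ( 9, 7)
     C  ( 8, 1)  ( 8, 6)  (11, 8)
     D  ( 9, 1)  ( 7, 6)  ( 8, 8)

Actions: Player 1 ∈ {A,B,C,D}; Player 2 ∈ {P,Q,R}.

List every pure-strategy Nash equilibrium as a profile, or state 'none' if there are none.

PSNE = {(C,R)}

(A,P): not NE [P1→D gives 9>6; P2→R gives 6>0]
(A,Q): not NE [P1→B gives 9>7; P2→R gives 6>3]
(A,R): not NE [P1→C gives 11>2]
(B,P): not NE [P1→D gives 9>2]
(B,Q): not NE [P2→P gives 8>1]
(B,R): not NE [P1→C gives 11>9; P2→P gives 8>7]
(C,P): not NE [P1→D gives 9>8; P2→R gives 8>1]
(C,Q): not NE [P1→B gives 9>8; P2→R gives 8>6]
(C,R): NE
(D,P): not NE [P2→R gives 8>1]
(D,Q): not NE [P1→B gives 9>7; P2→R gives 8>6]
(D,R): not NE [P1→C gives 11>8]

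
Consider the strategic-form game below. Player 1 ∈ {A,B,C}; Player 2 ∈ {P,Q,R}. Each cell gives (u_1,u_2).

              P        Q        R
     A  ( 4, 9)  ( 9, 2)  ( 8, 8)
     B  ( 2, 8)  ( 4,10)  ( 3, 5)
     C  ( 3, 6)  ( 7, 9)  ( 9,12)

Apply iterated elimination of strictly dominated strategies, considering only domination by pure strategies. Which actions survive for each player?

IESDS → P1:{A,C} P2:{P,R}

P1 drop B (A beats it: P:4>2 Q:9>4 R:8>3)
P2 drop Q (R beats it: A:8>2 C:12>9)
P1→{A,C} P2→{P,R}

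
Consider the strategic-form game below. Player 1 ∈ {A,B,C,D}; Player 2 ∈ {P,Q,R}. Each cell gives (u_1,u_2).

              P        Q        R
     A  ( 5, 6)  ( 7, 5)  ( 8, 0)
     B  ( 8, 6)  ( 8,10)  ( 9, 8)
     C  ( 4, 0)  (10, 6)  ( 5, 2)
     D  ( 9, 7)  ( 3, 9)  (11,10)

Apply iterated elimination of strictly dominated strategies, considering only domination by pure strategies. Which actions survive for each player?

Remaining: P1:{B,C,D} P2:{Q,R}

P1 drop A (B beats it: P:8>5 Q:8>7 R:9>8)
P2 drop P (Q beats it: B:10>6 C:6>0 D:9>7)
P1→{B,C,D} P2→{Q,R}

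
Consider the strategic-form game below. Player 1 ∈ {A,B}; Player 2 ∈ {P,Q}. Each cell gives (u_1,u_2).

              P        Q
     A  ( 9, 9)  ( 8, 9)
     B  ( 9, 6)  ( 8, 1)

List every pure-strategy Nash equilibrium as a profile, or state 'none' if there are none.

Nash profiles: (A,P), (A,Q), (B,P)

(A,P): NE
(A,Q): NE
(B,P): NE
(B,Q): not NE [P2→P gives 6>1]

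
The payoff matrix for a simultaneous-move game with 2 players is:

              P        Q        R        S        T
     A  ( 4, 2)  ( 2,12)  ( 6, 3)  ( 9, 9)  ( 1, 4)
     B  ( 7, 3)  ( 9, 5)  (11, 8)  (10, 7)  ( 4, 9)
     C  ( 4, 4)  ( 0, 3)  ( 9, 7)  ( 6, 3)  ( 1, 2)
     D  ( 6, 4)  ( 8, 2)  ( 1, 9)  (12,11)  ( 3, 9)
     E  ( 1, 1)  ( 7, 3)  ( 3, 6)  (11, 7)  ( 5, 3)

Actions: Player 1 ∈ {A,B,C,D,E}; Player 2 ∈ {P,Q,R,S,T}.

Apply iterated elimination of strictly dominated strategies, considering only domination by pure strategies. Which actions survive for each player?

P1 drop A (B beats it: P:7>4 Q:9>2 R:11>6 S:10>9 T:4>1)
P1 drop C (B beats it: P:7>4 Q:9>0 R:11>9 S:10>6 T:4>1)
P2 drop P (R beats it: B:8>3 D:9>4 E:6>1)
P2 drop Q (R beats it: B:8>5 D:9>2 E:6>3)
P1→{B,D,E} P2→{R,S,T}

Remaining: P1:{B,D,E} P2:{R,S,T}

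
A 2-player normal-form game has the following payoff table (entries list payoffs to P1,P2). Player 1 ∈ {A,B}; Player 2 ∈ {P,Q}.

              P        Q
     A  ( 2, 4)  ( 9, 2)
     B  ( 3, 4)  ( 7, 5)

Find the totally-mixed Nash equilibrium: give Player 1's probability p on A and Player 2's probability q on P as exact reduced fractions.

P1 indiff ⇒ q·2+(1-q)·9 = q·3+(1-q)·7 ⇒ q(-1) = (1-q)(-2) ⇒ q = 2/3
P2 indiff ⇒ p·4+(1-p)·4 = p·2+(1-p)·5 ⇒ p(2) = (1-p)(1) ⇒ p = 1/3

P1 mixes 1/3 on A; P2 mixes 2/3 on P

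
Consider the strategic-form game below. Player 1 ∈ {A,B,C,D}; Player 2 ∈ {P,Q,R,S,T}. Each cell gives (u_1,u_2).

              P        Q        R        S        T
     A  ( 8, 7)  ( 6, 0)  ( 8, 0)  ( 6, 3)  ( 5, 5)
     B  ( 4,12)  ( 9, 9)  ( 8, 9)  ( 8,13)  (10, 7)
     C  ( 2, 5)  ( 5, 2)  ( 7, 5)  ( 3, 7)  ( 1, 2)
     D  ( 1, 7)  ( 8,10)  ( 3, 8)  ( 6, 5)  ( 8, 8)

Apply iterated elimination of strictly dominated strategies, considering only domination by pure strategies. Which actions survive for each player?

P1 drop C (A beats it: P:8>2 Q:6>5 R:8>7 S:6>3 T:5>1)
P1 drop D (B beats it: P:4>1 Q:9>8 R:8>3 S:8>6 T:10>8)
P2 drop Q (P beats it: A:7>0 B:12>9)
P2 drop R (P beats it: A:7>0 B:12>9)
P2 drop T (P beats it: A:7>5 B:12>7)
P1→{A,B} P2→{P,S}

IESDS → P1:{A,B} P2:{P,S}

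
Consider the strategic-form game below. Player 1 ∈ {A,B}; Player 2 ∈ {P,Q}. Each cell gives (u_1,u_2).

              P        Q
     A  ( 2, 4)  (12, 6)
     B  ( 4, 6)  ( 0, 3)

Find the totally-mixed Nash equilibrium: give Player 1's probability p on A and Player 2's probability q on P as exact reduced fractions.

P1 indiff ⇒ q·2+(1-q)·12 = q·4+(1-q)·0 ⇒ q(-2) = (1-q)(-12) ⇒ q = 6/7
P2 indiff ⇒ p·4+(1-p)·6 = p·6+(1-p)·3 ⇒ p(-2) = (1-p)(-3) ⇒ p = 3/5

(p,q) = (3/5, 6/7)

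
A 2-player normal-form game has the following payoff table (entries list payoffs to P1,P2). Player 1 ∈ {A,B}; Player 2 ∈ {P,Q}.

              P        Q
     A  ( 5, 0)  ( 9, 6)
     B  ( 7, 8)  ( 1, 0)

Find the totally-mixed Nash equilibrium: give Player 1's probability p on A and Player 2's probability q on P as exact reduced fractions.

p=4/7, q=4/5

P1 indiff ⇒ q·5+(1-q)·9 = q·7+(1-q)·1 ⇒ q(-2) = (1-q)(-8) ⇒ q = 4/5
P2 indiff ⇒ p·0+(1-p)·8 = p·6+(1-p)·0 ⇒ p(-6) = (1-p)(-8) ⇒ p = 4/7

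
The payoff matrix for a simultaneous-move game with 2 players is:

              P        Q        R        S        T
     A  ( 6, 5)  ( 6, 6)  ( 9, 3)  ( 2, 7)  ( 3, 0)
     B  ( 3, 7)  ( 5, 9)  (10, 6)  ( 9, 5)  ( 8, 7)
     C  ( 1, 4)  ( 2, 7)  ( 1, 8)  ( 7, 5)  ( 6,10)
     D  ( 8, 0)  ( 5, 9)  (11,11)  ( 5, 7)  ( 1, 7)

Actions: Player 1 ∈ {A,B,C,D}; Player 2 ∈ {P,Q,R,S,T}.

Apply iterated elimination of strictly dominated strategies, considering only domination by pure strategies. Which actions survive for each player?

P1 drop C (B beats it: P:3>1 Q:5>2 R:10>1 S:9>7 T:8>6)
P2 drop P (Q beats it: A:6>5 B:9>7 D:9>0)
P2 drop T (Q beats it: A:6>0 B:9>7 D:9>7)
P1→{A,B,D} P2→{Q,R,S}

Remaining: P1:{A,B,D} P2:{Q,R,S}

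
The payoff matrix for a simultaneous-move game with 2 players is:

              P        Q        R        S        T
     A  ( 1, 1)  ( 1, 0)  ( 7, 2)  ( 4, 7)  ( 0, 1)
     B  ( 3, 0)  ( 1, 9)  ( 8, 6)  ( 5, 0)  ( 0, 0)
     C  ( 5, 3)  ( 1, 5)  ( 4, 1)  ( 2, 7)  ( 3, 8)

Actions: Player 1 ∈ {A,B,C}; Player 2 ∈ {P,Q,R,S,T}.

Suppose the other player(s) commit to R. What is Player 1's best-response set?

u_1(A vs R) = 7
u_1(B vs R) = 8
u_1(C vs R) = 4
max payoff 8 at {B}

P1 best: {B}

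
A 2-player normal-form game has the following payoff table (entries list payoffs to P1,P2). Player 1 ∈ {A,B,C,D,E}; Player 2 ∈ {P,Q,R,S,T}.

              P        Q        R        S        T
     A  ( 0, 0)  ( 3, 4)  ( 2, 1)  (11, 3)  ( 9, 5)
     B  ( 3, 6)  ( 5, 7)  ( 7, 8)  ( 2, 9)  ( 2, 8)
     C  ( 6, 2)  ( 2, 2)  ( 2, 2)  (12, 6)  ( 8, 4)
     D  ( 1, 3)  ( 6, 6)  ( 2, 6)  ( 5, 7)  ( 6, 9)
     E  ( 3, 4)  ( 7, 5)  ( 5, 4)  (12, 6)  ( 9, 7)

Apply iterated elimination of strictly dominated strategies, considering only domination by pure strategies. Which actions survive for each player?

Survivors P1:{A,C,E} P2:{S,T}

P1 drop D (E beats it: P:3>1 Q:7>6 R:5>2 S:12>5 T:9>6)
P2 drop P (S beats it: A:3>0 B:9>6 C:6>2 E:6>4)
P2 drop Q (T beats it: A:5>4 B:8>7 C:4>2 E:7>5)
P2 drop R (S beats it: A:3>1 B:9>8 C:6>2 E:6>4)
P1 drop B (A beats it: S:11>2 T:9>2)
P1→{A,C,E} P2→{S,T}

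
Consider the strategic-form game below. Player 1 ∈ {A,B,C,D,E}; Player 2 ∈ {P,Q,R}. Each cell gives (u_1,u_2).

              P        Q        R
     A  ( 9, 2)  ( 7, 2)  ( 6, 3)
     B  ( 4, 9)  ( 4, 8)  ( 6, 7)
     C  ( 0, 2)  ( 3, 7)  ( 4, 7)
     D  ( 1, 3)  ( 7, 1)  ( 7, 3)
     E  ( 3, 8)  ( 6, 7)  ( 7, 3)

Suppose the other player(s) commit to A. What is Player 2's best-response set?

u_2(P vs A) = 2
u_2(Q vs A) = 2
u_2(R vs A) = 3
max payoff 3 at {R}

BR_2 = {R}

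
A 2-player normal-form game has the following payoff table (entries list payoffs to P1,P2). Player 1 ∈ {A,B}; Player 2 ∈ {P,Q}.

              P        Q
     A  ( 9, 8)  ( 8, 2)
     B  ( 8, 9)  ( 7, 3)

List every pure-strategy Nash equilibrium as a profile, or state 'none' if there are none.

(A,P): NE
(A,Q): not NE [P2→P gives 8>2]
(B,P): not NE [P1→A gives 9>8]
(B,Q): not NE [P1→A gives 8>7; P2→P gives 9>3]

NE set: (A,P)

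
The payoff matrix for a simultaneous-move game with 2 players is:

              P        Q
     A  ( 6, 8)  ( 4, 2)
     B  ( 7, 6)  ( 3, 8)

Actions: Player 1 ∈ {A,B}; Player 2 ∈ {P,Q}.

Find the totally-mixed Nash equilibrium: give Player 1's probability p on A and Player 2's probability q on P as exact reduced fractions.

P1 indiff ⇒ q·6+(1-q)·4 = q·7+(1-q)·3 ⇒ q(-1) = (1-q)(-1) ⇒ q = 1/2
P2 indiff ⇒ p·8+(1-p)·6 = p·2+(1-p)·8 ⇒ p(6) = (1-p)(2) ⇒ p = 1/4

p=1/4, q=1/2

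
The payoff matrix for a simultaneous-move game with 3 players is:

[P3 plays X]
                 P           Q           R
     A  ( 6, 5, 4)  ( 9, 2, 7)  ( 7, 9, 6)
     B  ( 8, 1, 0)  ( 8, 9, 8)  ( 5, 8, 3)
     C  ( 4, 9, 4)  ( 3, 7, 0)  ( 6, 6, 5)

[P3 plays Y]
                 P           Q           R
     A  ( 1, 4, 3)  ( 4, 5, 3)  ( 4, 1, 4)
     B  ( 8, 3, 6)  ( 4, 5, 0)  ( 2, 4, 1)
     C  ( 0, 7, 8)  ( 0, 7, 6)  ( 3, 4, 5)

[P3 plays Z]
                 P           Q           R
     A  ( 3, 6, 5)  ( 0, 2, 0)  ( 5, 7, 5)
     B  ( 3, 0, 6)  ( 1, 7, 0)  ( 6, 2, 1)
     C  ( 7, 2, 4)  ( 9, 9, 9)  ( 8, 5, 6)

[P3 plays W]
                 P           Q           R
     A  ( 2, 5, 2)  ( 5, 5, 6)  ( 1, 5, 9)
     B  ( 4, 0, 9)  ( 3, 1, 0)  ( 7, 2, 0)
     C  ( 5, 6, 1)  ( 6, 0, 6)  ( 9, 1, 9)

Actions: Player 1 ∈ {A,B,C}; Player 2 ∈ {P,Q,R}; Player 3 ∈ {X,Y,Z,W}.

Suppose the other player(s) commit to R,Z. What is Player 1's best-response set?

u_1(A vs R,Z) = 5
u_1(B vs R,Z) = 6
u_1(C vs R,Z) = 8
max payoff 8 at {C}

argmax u_1 = {C}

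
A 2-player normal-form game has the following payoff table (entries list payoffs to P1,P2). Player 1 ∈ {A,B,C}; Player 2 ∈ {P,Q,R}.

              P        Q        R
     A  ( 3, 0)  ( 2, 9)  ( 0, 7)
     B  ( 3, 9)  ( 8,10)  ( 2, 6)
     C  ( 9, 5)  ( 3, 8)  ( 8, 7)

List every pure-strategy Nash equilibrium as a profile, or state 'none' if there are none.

(A,P): not NE [P1→C gives 9>3; P2→Q gives 9>0]
(A,Q): not NE [P1→B gives 8>2]
(A,R): not NE [P1→C gives 8>0; P2→Q gives 9>7]
(B,P): not NE [P1→C gives 9>3; P2→Q gives 10>9]
(B,Q): NE
(B,R): not NE [P1→C gives 8>2; P2→Q gives 10>6]
(C,P): not NE [P2→Q gives 8>5]
(C,Q): not NE [P1→B gives 8>3]
(C,R): not NE [P2→Q gives 8>7]

Nash profiles: (B,Q)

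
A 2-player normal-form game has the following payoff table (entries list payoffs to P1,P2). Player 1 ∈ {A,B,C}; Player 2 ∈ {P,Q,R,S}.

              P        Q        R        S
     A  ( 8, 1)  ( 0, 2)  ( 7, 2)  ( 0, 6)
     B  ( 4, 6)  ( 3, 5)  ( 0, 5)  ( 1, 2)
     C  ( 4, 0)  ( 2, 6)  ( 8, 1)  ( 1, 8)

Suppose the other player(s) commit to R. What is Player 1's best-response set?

P1 best: {C}

u_1(A vs R) = 7
u_1(B vs R) = 0
u_1(C vs R) = 8
max payoff 8 at {C}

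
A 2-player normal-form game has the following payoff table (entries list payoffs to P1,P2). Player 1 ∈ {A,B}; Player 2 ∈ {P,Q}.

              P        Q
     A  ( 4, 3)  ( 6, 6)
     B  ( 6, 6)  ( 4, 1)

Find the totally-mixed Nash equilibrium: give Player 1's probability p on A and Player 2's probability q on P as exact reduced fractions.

P1 indiff ⇒ q·4+(1-q)·6 = q·6+(1-q)·4 ⇒ q(-2) = (1-q)(-2) ⇒ q = 1/2
P2 indiff ⇒ p·3+(1-p)·6 = p·6+(1-p)·1 ⇒ p(-3) = (1-p)(-5) ⇒ p = 5/8

(p,q) = (5/8, 1/2)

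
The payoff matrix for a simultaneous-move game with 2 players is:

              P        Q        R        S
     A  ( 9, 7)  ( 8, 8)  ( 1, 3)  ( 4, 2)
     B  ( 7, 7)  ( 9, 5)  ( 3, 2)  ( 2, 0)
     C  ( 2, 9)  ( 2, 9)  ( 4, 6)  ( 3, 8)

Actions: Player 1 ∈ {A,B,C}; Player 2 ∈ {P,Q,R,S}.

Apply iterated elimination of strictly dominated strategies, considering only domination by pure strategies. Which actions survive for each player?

P2 drop R (P beats it: A:7>3 B:7>2 C:9>6)
P1 drop C (A beats it: P:9>2 Q:8>2 S:4>3)
P2 drop S (P beats it: A:7>2 B:7>0)
P1→{A,B} P2→{P,Q}

Remaining: P1:{A,B} P2:{P,Q}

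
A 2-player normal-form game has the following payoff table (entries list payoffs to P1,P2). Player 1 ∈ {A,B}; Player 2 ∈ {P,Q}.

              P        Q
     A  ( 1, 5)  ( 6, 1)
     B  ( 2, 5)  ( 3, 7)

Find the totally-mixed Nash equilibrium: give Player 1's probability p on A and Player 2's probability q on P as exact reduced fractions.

P1 indiff ⇒ q·1+(1-q)·6 = q·2+(1-q)·3 ⇒ q(-1) = (1-q)(-3) ⇒ q = 3/4
P2 indiff ⇒ p·5+(1-p)·5 = p·1+(1-p)·7 ⇒ p(4) = (1-p)(2) ⇒ p = 1/3

(p,q) = (1/3, 3/4)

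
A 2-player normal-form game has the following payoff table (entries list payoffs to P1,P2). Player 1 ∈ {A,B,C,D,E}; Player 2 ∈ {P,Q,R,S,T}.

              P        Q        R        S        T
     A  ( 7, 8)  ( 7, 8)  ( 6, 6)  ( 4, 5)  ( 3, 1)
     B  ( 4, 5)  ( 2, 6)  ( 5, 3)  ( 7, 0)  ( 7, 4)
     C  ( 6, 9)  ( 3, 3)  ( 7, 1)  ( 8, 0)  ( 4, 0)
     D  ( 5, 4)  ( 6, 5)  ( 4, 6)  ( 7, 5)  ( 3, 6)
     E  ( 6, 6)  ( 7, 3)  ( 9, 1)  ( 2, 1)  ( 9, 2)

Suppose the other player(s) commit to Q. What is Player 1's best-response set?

P1 best: {A,E}

u_1(A vs Q) = 7
u_1(B vs Q) = 2
u_1(C vs Q) = 3
u_1(D vs Q) = 6
u_1(E vs Q) = 7
max payoff 7 at {A,E}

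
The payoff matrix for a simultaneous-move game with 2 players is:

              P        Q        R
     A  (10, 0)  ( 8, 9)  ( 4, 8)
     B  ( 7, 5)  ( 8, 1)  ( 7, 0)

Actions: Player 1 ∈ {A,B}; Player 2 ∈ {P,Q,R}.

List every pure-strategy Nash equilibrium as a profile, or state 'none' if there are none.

(A,P): not NE [P2→Q gives 9>0]
(A,Q): NE
(A,R): not NE [P1→B gives 7>4; P2→Q gives 9>8]
(B,P): not NE [P1→A gives 10>7]
(B,Q): not NE [P2→P gives 5>1]
(B,R): not NE [P2→P gives 5>0]

PSNE = {(A,Q)}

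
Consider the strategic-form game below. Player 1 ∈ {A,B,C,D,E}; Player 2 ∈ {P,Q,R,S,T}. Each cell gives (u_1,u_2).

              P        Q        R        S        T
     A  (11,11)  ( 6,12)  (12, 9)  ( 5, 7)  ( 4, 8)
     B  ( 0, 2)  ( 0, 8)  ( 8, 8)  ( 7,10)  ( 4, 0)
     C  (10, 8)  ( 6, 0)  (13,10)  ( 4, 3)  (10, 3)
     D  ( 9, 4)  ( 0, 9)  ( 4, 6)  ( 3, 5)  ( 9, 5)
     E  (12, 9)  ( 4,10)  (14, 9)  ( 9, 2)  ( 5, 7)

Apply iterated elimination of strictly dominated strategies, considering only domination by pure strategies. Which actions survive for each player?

Survivors P1:{A,C,E} P2:{P,Q,R}

P1 drop B (E beats it: P:12>0 Q:4>0 R:14>8 S:9>7 T:5>4)
P1 drop D (C beats it: P:10>9 Q:6>0 R:13>4 S:4>3 T:10>9)
P2 drop S (P beats it: A:11>7 C:8>3 E:9>2)
P2 drop T (P beats it: A:11>8 C:8>3 E:9>7)
P1→{A,C,E} P2→{P,Q,R}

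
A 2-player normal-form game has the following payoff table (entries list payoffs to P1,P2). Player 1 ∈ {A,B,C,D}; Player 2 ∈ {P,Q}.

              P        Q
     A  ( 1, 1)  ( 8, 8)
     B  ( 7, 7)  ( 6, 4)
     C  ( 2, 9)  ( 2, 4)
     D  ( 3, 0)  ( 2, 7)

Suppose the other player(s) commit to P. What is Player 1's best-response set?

u_1(A vs P) = 1
u_1(B vs P) = 7
u_1(C vs P) = 2
u_1(D vs P) = 3
max payoff 7 at {B}

BR_1 = {B}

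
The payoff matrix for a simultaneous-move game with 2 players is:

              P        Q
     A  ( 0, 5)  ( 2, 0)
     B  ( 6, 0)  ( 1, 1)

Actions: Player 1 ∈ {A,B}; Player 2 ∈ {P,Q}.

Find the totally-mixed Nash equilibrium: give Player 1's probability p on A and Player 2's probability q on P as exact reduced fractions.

P1 mixes 1/6 on A; P2 mixes 1/7 on P

P1 indiff ⇒ q·0+(1-q)·2 = q·6+(1-q)·1 ⇒ q(-6) = (1-q)(-1) ⇒ q = 1/7
P2 indiff ⇒ p·5+(1-p)·0 = p·0+(1-p)·1 ⇒ p(5) = (1-p)(1) ⇒ p = 1/6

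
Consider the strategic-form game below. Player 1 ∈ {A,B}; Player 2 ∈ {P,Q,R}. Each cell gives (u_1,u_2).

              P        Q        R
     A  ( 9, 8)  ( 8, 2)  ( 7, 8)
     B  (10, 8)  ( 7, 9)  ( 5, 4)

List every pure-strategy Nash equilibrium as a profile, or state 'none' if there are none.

(A,P): not NE [P1→B gives 10>9]
(A,Q): not NE [P2→R gives 8>2]
(A,R): NE
(B,P): not NE [P2→Q gives 9>8]
(B,Q): not NE [P1→A gives 8>7]
(B,R): not NE [P1→A gives 7>5; P2→Q gives 9>4]

PSNE = {(A,R)}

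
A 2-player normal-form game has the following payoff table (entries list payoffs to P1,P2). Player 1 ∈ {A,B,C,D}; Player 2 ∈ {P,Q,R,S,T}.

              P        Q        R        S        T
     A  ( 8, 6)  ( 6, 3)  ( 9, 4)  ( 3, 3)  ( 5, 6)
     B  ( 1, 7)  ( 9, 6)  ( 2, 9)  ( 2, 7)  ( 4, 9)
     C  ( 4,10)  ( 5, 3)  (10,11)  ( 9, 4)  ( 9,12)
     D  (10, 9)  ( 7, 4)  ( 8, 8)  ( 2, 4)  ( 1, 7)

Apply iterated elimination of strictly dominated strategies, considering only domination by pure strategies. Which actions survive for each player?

Survivors P1:{A,C,D} P2:{P,R,T}

P2 drop Q (P beats it: A:6>3 B:7>6 C:10>3 D:9>4)
P1 drop B (A beats it: P:8>1 R:9>2 S:3>2 T:5>4)
P2 drop S (P beats it: A:6>3 C:10>4 D:9>4)
P1→{A,C,D} P2→{P,R,T}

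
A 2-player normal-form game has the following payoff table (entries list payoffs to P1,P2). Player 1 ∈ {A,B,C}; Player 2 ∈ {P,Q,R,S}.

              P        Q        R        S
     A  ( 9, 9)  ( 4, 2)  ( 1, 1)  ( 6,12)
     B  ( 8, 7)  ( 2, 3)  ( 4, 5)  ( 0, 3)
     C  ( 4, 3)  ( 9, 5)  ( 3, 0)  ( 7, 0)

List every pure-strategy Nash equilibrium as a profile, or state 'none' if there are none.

PSNE = {(C,Q)}

(A,P): not NE [P2→S gives 12>9]
(A,Q): not NE [P1→C gives 9>4; P2→S gives 12>2]
(A,R): not NE [P1→B gives 4>1; P2→S gives 12>1]
(A,S): not NE [P1→C gives 7>6]
(B,P): not NE [P1→A gives 9>8]
(B,Q): not NE [P1→C gives 9>2; P2→P gives 7>3]
(B,R): not NE [P2→P gives 7>5]
(B,S): not NE [P1→C gives 7>0; P2→P gives 7>3]
(C,P): not NE [P1→A gives 9>4; P2→Q gives 5>3]
(C,Q): NE
(C,R): not NE [P1→B gives 4>3; P2→Q gives 5>0]
(C,S): not NE [P2→Q gives 5>0]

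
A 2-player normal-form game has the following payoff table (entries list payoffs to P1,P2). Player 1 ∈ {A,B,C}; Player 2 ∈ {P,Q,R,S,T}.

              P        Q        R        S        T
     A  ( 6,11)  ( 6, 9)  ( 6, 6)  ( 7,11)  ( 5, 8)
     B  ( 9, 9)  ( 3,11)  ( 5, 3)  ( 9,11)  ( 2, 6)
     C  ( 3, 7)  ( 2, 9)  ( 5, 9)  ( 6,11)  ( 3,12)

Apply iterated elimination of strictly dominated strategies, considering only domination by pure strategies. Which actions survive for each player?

P1 drop C (A beats it: P:6>3 Q:6>2 R:6>5 S:7>6 T:5>3)
P2 drop R (P beats it: A:11>6 B:9>3)
P2 drop T (P beats it: A:11>8 B:9>6)
P1→{A,B} P2→{P,Q,S}

Survivors P1:{A,B} P2:{P,Q,S}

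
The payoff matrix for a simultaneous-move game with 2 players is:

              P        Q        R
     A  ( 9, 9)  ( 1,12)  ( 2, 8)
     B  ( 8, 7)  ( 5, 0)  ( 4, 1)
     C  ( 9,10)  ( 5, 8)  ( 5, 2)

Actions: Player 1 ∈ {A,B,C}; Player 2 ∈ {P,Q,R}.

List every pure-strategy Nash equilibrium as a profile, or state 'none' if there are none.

Nash profiles: (C,P)

(A,P): not NE [P2→Q gives 12>9]
(A,Q): not NE [P1→C gives 5>1]
(A,R): not NE [P1→C gives 5>2; P2→Q gives 12>8]
(B,P): not NE [P1→C gives 9>8]
(B,Q): not NE [P2→P gives 7>0]
(B,R): not NE [P1→C gives 5>4; P2→P gives 7>1]
(C,P): NE
(C,Q): not NE [P2→P gives 10>8]
(C,R): not NE [P2→P gives 10>2]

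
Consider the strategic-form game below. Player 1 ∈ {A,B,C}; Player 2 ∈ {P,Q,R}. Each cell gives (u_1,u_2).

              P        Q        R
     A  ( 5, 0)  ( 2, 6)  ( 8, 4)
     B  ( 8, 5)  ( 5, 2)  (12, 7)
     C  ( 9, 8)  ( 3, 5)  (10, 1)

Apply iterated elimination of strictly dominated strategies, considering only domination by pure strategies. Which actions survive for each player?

P1 drop A (B beats it: P:8>5 Q:5>2 R:12>8)
P2 drop Q (P beats it: B:5>2 C:8>5)
P1→{B,C} P2→{P,R}

Remaining: P1:{B,C} P2:{P,R}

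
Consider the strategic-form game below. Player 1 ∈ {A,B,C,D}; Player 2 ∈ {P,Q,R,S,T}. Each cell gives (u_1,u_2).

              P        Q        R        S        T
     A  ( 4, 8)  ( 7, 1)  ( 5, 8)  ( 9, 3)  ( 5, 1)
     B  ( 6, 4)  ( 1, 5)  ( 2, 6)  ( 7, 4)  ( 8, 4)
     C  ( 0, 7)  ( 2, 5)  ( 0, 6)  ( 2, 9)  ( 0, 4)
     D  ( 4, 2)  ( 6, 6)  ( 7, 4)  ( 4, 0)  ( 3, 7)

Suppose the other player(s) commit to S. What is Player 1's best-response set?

P1 best: {A}

u_1(A vs S) = 9
u_1(B vs S) = 7
u_1(C vs S) = 2
u_1(D vs S) = 4
max payoff 9 at {A}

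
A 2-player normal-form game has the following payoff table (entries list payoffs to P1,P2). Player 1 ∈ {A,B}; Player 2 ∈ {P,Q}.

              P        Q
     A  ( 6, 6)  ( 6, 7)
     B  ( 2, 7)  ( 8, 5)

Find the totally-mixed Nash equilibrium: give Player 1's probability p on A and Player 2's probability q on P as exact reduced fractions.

P1 indiff ⇒ q·6+(1-q)·6 = q·2+(1-q)·8 ⇒ q(4) = (1-q)(2) ⇒ q = 1/3
P2 indiff ⇒ p·6+(1-p)·7 = p·7+(1-p)·5 ⇒ p(-1) = (1-p)(-2) ⇒ p = 2/3

(p,q) = (2/3, 1/3)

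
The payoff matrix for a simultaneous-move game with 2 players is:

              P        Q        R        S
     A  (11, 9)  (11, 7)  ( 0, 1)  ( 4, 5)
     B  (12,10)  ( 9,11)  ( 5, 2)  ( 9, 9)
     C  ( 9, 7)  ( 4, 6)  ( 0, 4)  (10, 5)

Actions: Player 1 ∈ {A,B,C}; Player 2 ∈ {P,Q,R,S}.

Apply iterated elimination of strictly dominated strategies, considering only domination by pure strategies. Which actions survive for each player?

Survivors P1:{A,B} P2:{P,Q}

P2 drop R (P beats it: A:9>1 B:10>2 C:7>4)
P2 drop S (P beats it: A:9>5 B:10>9 C:7>5)
P1 drop C (A beats it: P:11>9 Q:11>4)
P1→{A,B} P2→{P,Q}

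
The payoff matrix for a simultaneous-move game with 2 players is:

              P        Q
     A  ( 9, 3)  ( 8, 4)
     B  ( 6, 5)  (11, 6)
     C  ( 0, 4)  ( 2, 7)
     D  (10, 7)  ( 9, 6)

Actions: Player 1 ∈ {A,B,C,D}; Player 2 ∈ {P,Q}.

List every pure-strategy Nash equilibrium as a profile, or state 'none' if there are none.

(A,P): not NE [P1→D gives 10>9; P2→Q gives 4>3]
(A,Q): not NE [P1→B gives 11>8]
(B,P): not NE [P1→D gives 10>6; P2→Q gives 6>5]
(B,Q): NE
(C,P): not NE [P1→D gives 10>0; P2→Q gives 7>4]
(C,Q): not NE [P1→B gives 11>2]
(D,P): NE
(D,Q): not NE [P1→B gives 11>9; P2→P gives 7>6]

Nash profiles: (B,Q), (D,P)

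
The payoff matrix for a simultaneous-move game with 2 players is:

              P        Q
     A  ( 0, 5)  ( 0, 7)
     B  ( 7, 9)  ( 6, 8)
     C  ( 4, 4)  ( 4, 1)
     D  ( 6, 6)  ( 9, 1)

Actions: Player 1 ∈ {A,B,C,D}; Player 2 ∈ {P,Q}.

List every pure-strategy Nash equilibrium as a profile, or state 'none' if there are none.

(A,P): not NE [P1→B gives 7>0; P2→Q gives 7>5]
(A,Q): not NE [P1→D gives 9>0]
(B,P): NE
(B,Q): not NE [P1→D gives 9>6; P2→P gives 9>8]
(C,P): not NE [P1→B gives 7>4]
(C,Q): not NE [P1→D gives 9>4; P2→P gives 4>1]
(D,P): not NE [P1→B gives 7>6]
(D,Q): not NE [P2→P gives 6>1]

NE set: (B,P)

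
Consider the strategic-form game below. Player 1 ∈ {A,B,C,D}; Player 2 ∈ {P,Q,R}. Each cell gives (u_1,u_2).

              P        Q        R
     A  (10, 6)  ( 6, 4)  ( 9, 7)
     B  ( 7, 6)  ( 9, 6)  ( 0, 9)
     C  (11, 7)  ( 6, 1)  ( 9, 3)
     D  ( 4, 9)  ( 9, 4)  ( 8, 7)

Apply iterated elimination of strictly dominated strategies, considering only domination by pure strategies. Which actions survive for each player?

P2 drop Q (R beats it: A:7>4 B:9>6 C:3>1 D:7>4)
P1 drop B (A beats it: P:10>7 R:9>0)
P1 drop D (A beats it: P:10>4 R:9>8)
P1→{A,C} P2→{P,R}

Remaining: P1:{A,C} P2:{P,R}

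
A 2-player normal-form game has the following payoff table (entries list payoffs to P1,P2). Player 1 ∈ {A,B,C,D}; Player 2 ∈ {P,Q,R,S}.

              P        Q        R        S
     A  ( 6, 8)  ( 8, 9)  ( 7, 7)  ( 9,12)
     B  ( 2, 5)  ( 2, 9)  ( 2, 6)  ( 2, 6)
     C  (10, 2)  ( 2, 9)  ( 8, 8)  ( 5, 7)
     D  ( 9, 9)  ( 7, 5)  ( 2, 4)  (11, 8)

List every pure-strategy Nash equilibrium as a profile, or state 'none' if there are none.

PSNE: ∅

(A,P): not NE [P1→C gives 10>6; P2→S gives 12>8]
(A,Q): not NE [P2→S gives 12>9]
(A,R): not NE [P1→C gives 8>7; P2→S gives 12>7]
(A,S): not NE [P1→D gives 11>9]
(B,P): not NE [P1→C gives 10>2; P2→Q gives 9>5]
(B,Q): not NE [P1→A gives 8>2]
(B,R): not NE [P1→C gives 8>2; P2→Q gives 9>6]
(B,S): not NE [P1→D gives 11>2; P2→Q gives 9>6]
(C,P): not NE [P2→Q gives 9>2]
(C,Q): not NE [P1→A gives 8>2]
(C,R): not NE [P2→Q gives 9>8]
(C,S): not NE [P1→D gives 11>5; P2→Q gives 9>7]
(D,P): not NE [P1→C gives 10>9]
(D,Q): not NE [P1→A gives 8>7; P2→P gives 9>5]
(D,R): not NE [P1→C gives 8>2; P2→P gives 9>4]
(D,S): not NE [P2→P gives 9>8]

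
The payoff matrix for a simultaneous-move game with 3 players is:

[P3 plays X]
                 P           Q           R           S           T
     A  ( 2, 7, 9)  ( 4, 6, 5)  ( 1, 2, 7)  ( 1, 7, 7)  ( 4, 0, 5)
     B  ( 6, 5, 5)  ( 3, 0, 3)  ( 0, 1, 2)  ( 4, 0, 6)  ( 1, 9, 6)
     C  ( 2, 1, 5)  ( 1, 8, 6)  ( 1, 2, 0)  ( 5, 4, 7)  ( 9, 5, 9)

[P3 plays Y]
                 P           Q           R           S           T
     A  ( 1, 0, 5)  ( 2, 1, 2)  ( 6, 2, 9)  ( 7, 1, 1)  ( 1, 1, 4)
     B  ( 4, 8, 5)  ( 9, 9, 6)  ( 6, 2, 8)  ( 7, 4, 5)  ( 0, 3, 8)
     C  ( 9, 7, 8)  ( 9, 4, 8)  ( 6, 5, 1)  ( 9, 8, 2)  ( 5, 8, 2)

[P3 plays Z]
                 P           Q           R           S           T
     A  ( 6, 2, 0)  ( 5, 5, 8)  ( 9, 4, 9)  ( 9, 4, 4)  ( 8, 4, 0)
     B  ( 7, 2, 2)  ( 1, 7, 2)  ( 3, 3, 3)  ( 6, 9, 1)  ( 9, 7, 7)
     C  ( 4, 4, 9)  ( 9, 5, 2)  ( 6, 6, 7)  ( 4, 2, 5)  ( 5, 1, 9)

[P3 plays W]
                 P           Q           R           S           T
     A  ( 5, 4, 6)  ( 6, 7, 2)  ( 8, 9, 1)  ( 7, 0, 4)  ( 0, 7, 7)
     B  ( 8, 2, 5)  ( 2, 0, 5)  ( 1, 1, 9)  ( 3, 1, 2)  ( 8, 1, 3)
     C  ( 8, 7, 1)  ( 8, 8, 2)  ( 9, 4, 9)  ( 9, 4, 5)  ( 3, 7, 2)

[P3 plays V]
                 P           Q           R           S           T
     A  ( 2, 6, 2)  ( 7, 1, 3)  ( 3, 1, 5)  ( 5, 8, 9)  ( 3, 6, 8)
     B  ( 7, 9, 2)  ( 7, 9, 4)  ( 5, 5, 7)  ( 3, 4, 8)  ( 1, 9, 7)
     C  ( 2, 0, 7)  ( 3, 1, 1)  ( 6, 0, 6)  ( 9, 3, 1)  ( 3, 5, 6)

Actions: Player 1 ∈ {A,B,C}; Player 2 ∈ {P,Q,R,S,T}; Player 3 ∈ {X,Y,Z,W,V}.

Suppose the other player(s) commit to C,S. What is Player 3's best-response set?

u_3(X vs C,S) = 7
u_3(Y vs C,S) = 2
u_3(Z vs C,S) = 5
u_3(W vs C,S) = 5
u_3(V vs C,S) = 1
max payoff 7 at {X}

argmax u_3 = {X}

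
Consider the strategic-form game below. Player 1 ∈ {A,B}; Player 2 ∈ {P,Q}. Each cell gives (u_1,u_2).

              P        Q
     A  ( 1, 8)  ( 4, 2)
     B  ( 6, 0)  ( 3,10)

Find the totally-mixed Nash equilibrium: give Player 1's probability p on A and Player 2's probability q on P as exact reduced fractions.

P1 indiff ⇒ q·1+(1-q)·4 = q·6+(1-q)·3 ⇒ q(-5) = (1-q)(-1) ⇒ q = 1/6
P2 indiff ⇒ p·8+(1-p)·0 = p·2+(1-p)·10 ⇒ p(6) = (1-p)(10) ⇒ p = 5/8

(p,q) = (5/8, 1/6)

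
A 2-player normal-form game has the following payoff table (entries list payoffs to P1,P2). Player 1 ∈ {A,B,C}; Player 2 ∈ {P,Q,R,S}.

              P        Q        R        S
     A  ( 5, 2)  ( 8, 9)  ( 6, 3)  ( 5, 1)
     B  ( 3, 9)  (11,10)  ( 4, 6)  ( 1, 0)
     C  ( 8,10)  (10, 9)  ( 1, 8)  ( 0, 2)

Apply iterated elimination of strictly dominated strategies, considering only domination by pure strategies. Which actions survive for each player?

IESDS → P1:{B,C} P2:{P,Q}

P2 drop R (Q beats it: A:9>3 B:10>6 C:9>8)
P2 drop S (P beats it: A:2>1 B:9>0 C:10>2)
P1 drop A (C beats it: P:8>5 Q:10>8)
P1→{B,C} P2→{P,Q}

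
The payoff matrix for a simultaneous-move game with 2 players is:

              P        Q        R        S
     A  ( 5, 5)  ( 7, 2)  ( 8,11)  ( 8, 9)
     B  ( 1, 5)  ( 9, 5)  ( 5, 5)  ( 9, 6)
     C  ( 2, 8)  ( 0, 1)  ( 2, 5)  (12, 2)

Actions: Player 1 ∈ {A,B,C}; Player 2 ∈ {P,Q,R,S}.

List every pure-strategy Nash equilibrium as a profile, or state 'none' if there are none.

PSNE = {(A,R)}

(A,P): not NE [P2→R gives 11>5]
(A,Q): not NE [P1→B gives 9>7; P2→R gives 11>2]
(A,R): NE
(A,S): not NE [P1→C gives 12>8; P2→R gives 11>9]
(B,P): not NE [P1→A gives 5>1; P2→S gives 6>5]
(B,Q): not NE [P2→S gives 6>5]
(B,R): not NE [P1→A gives 8>5; P2→S gives 6>5]
(B,S): not NE [P1→C gives 12>9]
(C,P): not NE [P1→A gives 5>2]
(C,Q): not NE [P1→B gives 9>0; P2→P gives 8>1]
(C,R): not NE [P1→A gives 8>2; P2→P gives 8>5]
(C,S): not NE [P2→P gives 8>2]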